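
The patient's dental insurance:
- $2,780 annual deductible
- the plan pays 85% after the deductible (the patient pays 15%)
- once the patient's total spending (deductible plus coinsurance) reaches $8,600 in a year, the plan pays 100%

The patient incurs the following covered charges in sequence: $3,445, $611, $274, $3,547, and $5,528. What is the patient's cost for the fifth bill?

Claim 1 — $3,445: deductible takes $2,780, $665 remains; coinsurance $665 × 15% = $99.75. Patient pays $2,879.75; OOP now $2,879.75.
Claim 2 — $611: deductible met; 15% of $611 = $91.65. Patient owes $91.65 (running OOP $2,971.40).
Claim 3 — $274: 15% coinsurance on $274 = $41.10. Patient pays $41.10; OOP now $3,012.50.
Claim 4 — $3,547: 15% coinsurance on $3,547 = $532.05. Patient pays $532.05; OOP now $3,544.55.
Claim 5 — $5,528: deductible met; 15% of $5,528 = $829.20. Patient owes $829.20 (running OOP $4,373.75).

$829.20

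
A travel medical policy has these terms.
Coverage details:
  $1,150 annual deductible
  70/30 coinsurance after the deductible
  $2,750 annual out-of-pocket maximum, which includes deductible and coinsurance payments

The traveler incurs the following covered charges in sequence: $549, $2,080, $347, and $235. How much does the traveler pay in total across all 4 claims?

Claim 1 ($549): entire amount goes to the deductible. Traveler pays $549; OOP now $549.
Claim 2 ($2,080): $601 finishes the deductible; $1,479 goes to coinsurance; traveler's 30% is $443.70. Traveler owes $1,044.70 (running OOP $1,593.70).
Claim 3 ($347): 30% coinsurance on $347 = $104.10. Traveler pays $104.10; OOP now $1,697.80.
Claim 4 ($235): deductible met; 30% of $235 = $70.50. Traveler pays $70.50; OOP now $1,768.30.
Total paid by the traveler: $549 + $1,044.70 + $104.10 + $70.50 = $1,768.30.

$1,768.30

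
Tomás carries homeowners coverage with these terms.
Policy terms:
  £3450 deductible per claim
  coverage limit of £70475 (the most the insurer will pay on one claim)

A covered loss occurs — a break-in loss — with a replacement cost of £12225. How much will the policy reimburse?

Subtract the deductible: £12225 − £3450 = £8775.
£8775 is within the £70475 limit, so the insurer pays £8775.

£8775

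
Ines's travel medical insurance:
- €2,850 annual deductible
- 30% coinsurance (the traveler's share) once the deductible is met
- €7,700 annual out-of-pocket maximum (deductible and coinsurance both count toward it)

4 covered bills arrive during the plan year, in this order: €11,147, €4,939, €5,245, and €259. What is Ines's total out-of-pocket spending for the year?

#1 (€11,147): €2,850 to deductible, leaving €8,297; coinsurance €8,297 × 30% = €2,489.10. Traveler owes €5,339.10 (running OOP €5,339.10).
#2 (€4,939): deductible met; 30% of €4,939 = €1,481.70. Cost to traveler: €1,481.70. OOP to date €6,820.80.
#3 (€5,245): 30% coinsurance on €5,245 = €1,573.50. That would push OOP to €8,394.30, over the €7,700 cap, so traveler pays €7,700 − €6,820.80 = €879.20.
#4 (€259): deductible already satisfied, so traveler's share is 30% × €259 = €77.70. Adding that to €7,700 gives €7,777.70, past the €7,700 cap; traveler pays only €7,700 − €7,700 = €0.
Summing the traveler's payments: €5,339.10 + €1,481.70 + €879.20 + €0 = €7,700.

€7,700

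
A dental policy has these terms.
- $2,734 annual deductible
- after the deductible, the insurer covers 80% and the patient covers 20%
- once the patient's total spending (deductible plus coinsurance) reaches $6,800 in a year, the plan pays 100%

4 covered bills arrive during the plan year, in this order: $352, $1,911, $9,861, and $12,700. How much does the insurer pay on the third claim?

Claim 1 ($352): fully absorbed by the deductible. Patient owes $352 (running OOP $352). Insurer: $352 − $352 = $0.
Claim 2 ($1,911): entire amount goes to the deductible. Patient pays $1,911; OOP now $2,263. Insurer: $1,911 − $1,911 = $0.
Claim 3 ($9,861): deductible takes $471, $9,390 remains; coinsurance $9,390 × 20% = $1,878. Cost to patient: $2,349. OOP to date $4,612. Insurer: $9,861 − $2,349 = $7,512.

$7,512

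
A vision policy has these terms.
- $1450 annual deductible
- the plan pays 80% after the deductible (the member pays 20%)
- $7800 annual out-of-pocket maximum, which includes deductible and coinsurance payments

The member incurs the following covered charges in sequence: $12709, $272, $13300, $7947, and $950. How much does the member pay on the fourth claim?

$1383.80

Bill 1, $12709: $1450 finishes the deductible; $11259 goes to coinsurance; 20% of $11259 = $2251.80. Member owes $3701.80 (running OOP $3701.80).
Bill 2, $272: deductible already satisfied, so member's share is 20% × $272 = $54.40. Cost to member: $54.40. OOP to date $3756.20.
Bill 3, $13300: 20% coinsurance on $13300 = $2660. Cost to member: $2660. OOP to date $6416.20.
Bill 4, $7947: 20% coinsurance on $7947 = $1589.40. That would push OOP to $8005.60, over the $7800 cap, so member pays $7800 − $6416.20 = $1383.80.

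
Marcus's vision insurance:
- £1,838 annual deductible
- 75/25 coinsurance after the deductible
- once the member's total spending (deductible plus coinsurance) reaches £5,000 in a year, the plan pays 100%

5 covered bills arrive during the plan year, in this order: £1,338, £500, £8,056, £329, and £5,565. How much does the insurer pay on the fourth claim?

#1 (£1,338): all of it applies to the deductible. Member pays £1,338; OOP now £1,338. Insurer: £1,338 − £1,338 = £0.
#2 (£500): entire amount goes to the deductible. Member pays £500; OOP now £1,838. Insurer: £500 − £500 = £0.
#3 (£8,056): deductible met; 25% of £8,056 = £2,014. Member pays £2,014; OOP now £3,852. Insurer: £8,056 − £2,014 = £6,042.
#4 (£329): deductible already satisfied, so member's share is 25% × £329 = £82.25. Member owes £82.25 (running OOP £3,934.25). Insurer: £329 − £82.25 = £246.75.

£246.75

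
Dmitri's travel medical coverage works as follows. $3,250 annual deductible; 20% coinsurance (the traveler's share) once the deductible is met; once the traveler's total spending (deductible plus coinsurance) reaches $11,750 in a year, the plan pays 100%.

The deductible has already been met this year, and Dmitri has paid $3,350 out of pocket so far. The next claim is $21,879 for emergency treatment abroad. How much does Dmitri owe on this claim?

$4,375.80

With the deductible met, the entire $21,879 is subject to coinsurance.
Coinsurance: $21,879 × 20% = $4,375.80.
Year-to-date out-of-pocket becomes $3,350 + $4,375.80 = $7,725.80, still under the $11,750 maximum, so no cap applies.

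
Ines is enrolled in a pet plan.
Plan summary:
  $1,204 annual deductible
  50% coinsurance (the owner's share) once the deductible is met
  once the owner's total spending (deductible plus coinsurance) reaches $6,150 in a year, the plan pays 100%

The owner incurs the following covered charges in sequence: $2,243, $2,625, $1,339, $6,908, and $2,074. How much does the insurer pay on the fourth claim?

$4,463.50

Claim 1 ($2,243): $1,204 finishes the deductible; $1,039 goes to coinsurance; coinsurance $1,039 × 50% = $519.50. Owner pays $1,723.50; OOP now $1,723.50. Plan pays $2,243 − $1,723.50 = $519.50.
Claim 2 ($2,625): 50% coinsurance on $2,625 = $1,312.50. Cost to owner: $1,312.50. OOP to date $3,036. Insurer: $2,625 − $1,312.50 = $1,312.50.
Claim 3 ($1,339): deductible met; 50% of $1,339 = $669.50. Cost to owner: $669.50. OOP to date $3,705.50. Plan pays $1,339 − $669.50 = $669.50.
Claim 4 ($6,908): deductible already satisfied, so owner's share is 50% × $6,908 = $3,454. OOP would hit $7,159.50 > $6,150, so the cap limits the owner to $6,150 − $3,705.50 = $2,444.50. Plan pays $6,908 − $2,444.50 = $4,463.50.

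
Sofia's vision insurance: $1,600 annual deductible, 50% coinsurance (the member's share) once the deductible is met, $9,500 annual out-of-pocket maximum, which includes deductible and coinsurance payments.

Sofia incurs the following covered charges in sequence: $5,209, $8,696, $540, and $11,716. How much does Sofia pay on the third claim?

$270

Claim 1 — $5,209: deductible takes $1,600, $3,609 remains; member's 50% is $1,804.50. Member owes $3,404.50 (running OOP $3,404.50).
Claim 2 — $8,696: 50% coinsurance on $8,696 = $4,348. Member owes $4,348 (running OOP $7,752.50).
Claim 3 — $540: deductible already satisfied, so member's share is 50% × $540 = $270. Member owes $270 (running OOP $8,022.50).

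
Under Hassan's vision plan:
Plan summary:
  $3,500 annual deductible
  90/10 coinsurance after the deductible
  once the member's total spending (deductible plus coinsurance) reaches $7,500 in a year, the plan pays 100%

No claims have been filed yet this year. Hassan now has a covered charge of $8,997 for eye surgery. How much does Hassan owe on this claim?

$4,049.70

Nothing has been paid toward the $3,500 deductible, so the first $3,500 of this charge is applied there.
The remaining $5,497 (= $8,997 − $3,500) moves to coinsurance.
Coinsurance: $5,497 × 10% = $549.70.
So the member owes $3,500 + $549.70 = $4,049.70 before any cap.
Total out-of-pocket so far would be $0 + $4,049.70 = $4,049.70, below the $7,500 cap — no reduction.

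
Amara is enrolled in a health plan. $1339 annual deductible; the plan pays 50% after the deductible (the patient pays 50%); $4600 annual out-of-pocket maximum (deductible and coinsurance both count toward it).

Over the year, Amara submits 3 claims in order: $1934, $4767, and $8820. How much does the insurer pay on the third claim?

$8240

Claim 1 — $1934: deductible takes $1339, $595 remains; patient's 50% is $297.50. Patient owes $1636.50 (running OOP $1636.50). Insurer: $1934 − $1636.50 = $297.50.
Claim 2 — $4767: deductible already satisfied, so patient's share is 50% × $4767 = $2383.50. Cost to patient: $2383.50. OOP to date $4020. Plan pays $4767 − $2383.50 = $2383.50.
Claim 3 — $8820: deductible already satisfied, so patient's share is 50% × $8820 = $4410. OOP would hit $8430 > $4600, so the cap limits the patient to $4600 − $4020 = $580. Insurer: $8820 − $580 = $8240.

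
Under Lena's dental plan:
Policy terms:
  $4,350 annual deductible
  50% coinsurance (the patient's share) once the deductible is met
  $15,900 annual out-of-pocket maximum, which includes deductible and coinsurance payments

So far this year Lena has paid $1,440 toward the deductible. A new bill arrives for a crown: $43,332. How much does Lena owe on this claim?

$14,460

Deductible still to meet: $4,350 − $1,440 = $2,910.
The remaining $40,422 (= $43,332 − $2,910) moves to coinsurance.
Patient's 50% share of $40,422 is $20,211.
That puts the patient's cost at $2,910 + $20,211 = $23,121 before any cap.
That would bring total out-of-pocket to $24,561, past the $15,900 cap. The patient is capped at $15,900 − $1,440 = $14,460 on this claim.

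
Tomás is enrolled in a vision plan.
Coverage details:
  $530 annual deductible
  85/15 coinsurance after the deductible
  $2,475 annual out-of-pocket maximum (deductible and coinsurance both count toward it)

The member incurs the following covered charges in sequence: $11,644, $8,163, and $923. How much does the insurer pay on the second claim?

Bill 1, $11,644: deductible takes $530, $11,114 remains; member's 15% is $1,667.10. Cost to member: $2,197.10. OOP to date $2,197.10. Insurer: $11,644 − $2,197.10 = $9,446.90.
Bill 2, $8,163: deductible met; 15% of $8,163 = $1,224.45. OOP would hit $3,421.55 > $2,475, so the cap limits the member to $2,475 − $2,197.10 = $277.90. Insurer: $8,163 − $277.90 = $7,885.10.

$7,885.10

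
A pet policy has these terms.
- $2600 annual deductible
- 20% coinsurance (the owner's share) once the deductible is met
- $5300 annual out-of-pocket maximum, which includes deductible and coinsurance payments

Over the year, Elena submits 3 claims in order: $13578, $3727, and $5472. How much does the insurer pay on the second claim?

Claim 1 — $13578: $2600 finishes the deductible; $10978 goes to coinsurance; 20% of $10978 = $2195.60. Owner owes $4795.60 (running OOP $4795.60). Plan pays $13578 − $4795.60 = $8782.40.
Claim 2 — $3727: deductible already satisfied, so owner's share is 20% × $3727 = $745.40. Adding that to $4795.60 gives $5541, past the $5300 cap; owner pays only $5300 − $4795.60 = $504.40. Plan pays $3727 − $504.40 = $3222.60.

$3222.60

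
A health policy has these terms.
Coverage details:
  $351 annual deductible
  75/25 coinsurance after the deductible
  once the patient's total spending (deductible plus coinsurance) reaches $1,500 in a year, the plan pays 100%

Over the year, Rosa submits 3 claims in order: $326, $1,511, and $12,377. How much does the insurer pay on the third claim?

Claim 1 ($326): fully absorbed by the deductible. Patient owes $326 (running OOP $326). Plan pays $326 − $326 = $0.
Claim 2 ($1,511): deductible takes $25, $1,486 remains; patient's 25% is $371.50. Patient owes $396.50 (running OOP $722.50). Insurer: $1,511 − $396.50 = $1,114.50.
Claim 3 ($12,377): 25% coinsurance on $12,377 = $3,094.25. Adding that to $722.50 gives $3,816.75, past the $1,500 cap; patient pays only $1,500 − $722.50 = $777.50. Insurer: $12,377 − $777.50 = $11,599.50.

$11,599.50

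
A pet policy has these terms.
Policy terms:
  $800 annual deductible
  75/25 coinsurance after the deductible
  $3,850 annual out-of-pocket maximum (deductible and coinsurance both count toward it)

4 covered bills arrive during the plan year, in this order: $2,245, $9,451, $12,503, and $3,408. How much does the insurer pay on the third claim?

$12,177

Claim 1 — $2,245: $800 finishes the deductible; $1,445 goes to coinsurance; coinsurance $1,445 × 25% = $361.25. Owner pays $1,161.25; OOP now $1,161.25. Insurer: $2,245 − $1,161.25 = $1,083.75.
Claim 2 — $9,451: deductible already satisfied, so owner's share is 25% × $9,451 = $2,362.75. Cost to owner: $2,362.75. OOP to date $3,524. Plan pays $9,451 − $2,362.75 = $7,088.25.
Claim 3 — $12,503: deductible already satisfied, so owner's share is 25% × $12,503 = $3,125.75. Adding that to $3,524 gives $6,649.75, past the $3,850 cap; owner pays only $3,850 − $3,524 = $326. Insurer: $12,503 − $326 = $12,177.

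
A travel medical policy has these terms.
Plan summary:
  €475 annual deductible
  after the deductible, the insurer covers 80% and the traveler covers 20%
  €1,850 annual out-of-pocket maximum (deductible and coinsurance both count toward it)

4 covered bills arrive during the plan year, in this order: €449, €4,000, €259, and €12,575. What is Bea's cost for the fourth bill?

Claim 1 — €449: all of it applies to the deductible. Traveler owes €449 (running OOP €449).
Claim 2 — €4,000: €26 to deductible, leaving €3,974; traveler's 20% is €794.80. Traveler owes €820.80 (running OOP €1,269.80).
Claim 3 — €259: deductible already satisfied, so traveler's share is 20% × €259 = €51.80. Cost to traveler: €51.80. OOP to date €1,321.60.
Claim 4 — €12,575: deductible already satisfied, so traveler's share is 20% × €12,575 = €2,515. That would push OOP to €3,836.60, over the €1,850 cap, so traveler pays €1,850 − €1,321.60 = €528.40.

€528.40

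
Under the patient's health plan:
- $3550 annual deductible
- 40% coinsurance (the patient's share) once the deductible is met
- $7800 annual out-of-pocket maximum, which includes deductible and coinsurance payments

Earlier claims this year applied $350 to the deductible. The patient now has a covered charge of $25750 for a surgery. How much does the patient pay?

$7450

$350 of the $3550 deductible is already met, leaving $3200.
After the $3200 deductible portion, $25750 − $3200 = $22550 is subject to coinsurance.
Coinsurance: $22550 × 40% = $9020.
Patient responsibility before any cap: $3200 + $9020 = $12220.
Adding $12220 to the $350 already spent would give $12570, which exceeds the $7800 cap; the patient pays just $7800 − $350 = $7450.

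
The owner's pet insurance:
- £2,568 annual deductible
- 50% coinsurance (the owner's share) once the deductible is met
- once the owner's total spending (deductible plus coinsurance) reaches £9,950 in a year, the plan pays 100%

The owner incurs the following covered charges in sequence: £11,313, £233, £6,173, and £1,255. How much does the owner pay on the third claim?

£2,893

Bill 1, £11,313: £2,568 to deductible, leaving £8,745; 50% of £8,745 = £4,372.50. Cost to owner: £6,940.50. OOP to date £6,940.50.
Bill 2, £233: deductible already satisfied, so owner's share is 50% × £233 = £116.50. Owner pays £116.50; OOP now £7,057.
Bill 3, £6,173: deductible met; 50% of £6,173 = £3,086.50. That would push OOP to £10,143.50, over the £9,950 cap, so owner pays £9,950 − £7,057 = £2,893.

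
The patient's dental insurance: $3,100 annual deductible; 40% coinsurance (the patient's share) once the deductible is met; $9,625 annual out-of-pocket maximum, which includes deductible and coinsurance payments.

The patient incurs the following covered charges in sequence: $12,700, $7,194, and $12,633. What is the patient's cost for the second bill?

$2,685

Claim 1 — $12,700: deductible takes $3,100, $9,600 remains; 40% of $9,600 = $3,840. Cost to patient: $6,940. OOP to date $6,940.
Claim 2 — $7,194: 40% coinsurance on $7,194 = $2,877.60. Adding that to $6,940 gives $9,817.60, past the $9,625 cap; patient pays only $9,625 − $6,940 = $2,685.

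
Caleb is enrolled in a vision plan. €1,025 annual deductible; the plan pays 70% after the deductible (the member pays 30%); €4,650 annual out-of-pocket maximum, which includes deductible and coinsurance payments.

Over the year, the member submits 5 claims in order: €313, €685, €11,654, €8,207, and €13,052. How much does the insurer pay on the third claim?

€8,138.90

Claim 1 (€313): all of it applies to the deductible. Member owes €313 (running OOP €313). Plan pays €313 − €313 = €0.
Claim 2 (€685): all of it applies to the deductible. Member owes €685 (running OOP €998). Plan pays €685 − €685 = €0.
Claim 3 (€11,654): €27 to deductible, leaving €11,627; member's 30% is €3,488.10. Member owes €3,515.10 (running OOP €4,513.10). Insurer: €11,654 − €3,515.10 = €8,138.90.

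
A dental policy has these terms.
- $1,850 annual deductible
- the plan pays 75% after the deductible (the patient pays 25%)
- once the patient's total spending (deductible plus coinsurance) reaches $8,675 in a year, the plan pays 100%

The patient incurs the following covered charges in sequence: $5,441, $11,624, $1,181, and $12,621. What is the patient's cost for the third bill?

Claim 1 ($5,441): deductible takes $1,850, $3,591 remains; 25% of $3,591 = $897.75. Patient owes $2,747.75 (running OOP $2,747.75).
Claim 2 ($11,624): deductible met; 25% of $11,624 = $2,906. Patient pays $2,906; OOP now $5,653.75.
Claim 3 ($1,181): deductible met; 25% of $1,181 = $295.25. Patient pays $295.25; OOP now $5,949.

$295.25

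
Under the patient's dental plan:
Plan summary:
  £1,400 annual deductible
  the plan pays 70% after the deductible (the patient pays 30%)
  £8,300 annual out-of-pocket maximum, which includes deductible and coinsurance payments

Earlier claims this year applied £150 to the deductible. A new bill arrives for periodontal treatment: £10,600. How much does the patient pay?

£4,055

Remaining deductible: £1,400 − £150 = £1,250.
The remaining £9,350 (= £10,600 − £1,250) moves to coinsurance.
Patient's 30% share of £9,350 is £2,805.
That puts the patient's cost at £1,250 + £2,805 = £4,055 before any cap.
Year-to-date out-of-pocket becomes £150 + £4,055 = £4,205, still under the £8,300 maximum, so no cap applies.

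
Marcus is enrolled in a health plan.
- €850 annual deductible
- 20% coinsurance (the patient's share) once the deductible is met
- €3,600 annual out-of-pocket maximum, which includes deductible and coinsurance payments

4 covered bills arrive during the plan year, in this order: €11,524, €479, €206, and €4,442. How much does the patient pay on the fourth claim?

#1 (€11,524): €850 to deductible, leaving €10,674; 20% of €10,674 = €2,134.80. Cost to patient: €2,984.80. OOP to date €2,984.80.
#2 (€479): 20% coinsurance on €479 = €95.80. Patient pays €95.80; OOP now €3,080.60.
#3 (€206): deductible met; 20% of €206 = €41.20. Patient pays €41.20; OOP now €3,121.80.
#4 (€4,442): deductible already satisfied, so patient's share is 20% × €4,442 = €888.40. That would push OOP to €4,010.20, over the €3,600 cap, so patient pays €3,600 − €3,121.80 = €478.20.

€478.20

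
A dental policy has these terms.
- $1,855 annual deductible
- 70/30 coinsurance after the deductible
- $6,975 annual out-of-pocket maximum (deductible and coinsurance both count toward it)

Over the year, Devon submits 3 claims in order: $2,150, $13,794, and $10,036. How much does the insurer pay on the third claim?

$9,142.70

Claim 1 ($2,150): $1,855 to deductible, leaving $295; 30% of $295 = $88.50. Patient owes $1,943.50 (running OOP $1,943.50). Plan pays $2,150 − $1,943.50 = $206.50.
Claim 2 ($13,794): deductible met; 30% of $13,794 = $4,138.20. Patient pays $4,138.20; OOP now $6,081.70. Plan pays $13,794 − $4,138.20 = $9,655.80.
Claim 3 ($10,036): deductible already satisfied, so patient's share is 30% × $10,036 = $3,010.80. That would push OOP to $9,092.50, over the $6,975 cap, so patient pays $6,975 − $6,081.70 = $893.30. Plan pays $10,036 − $893.30 = $9,142.70.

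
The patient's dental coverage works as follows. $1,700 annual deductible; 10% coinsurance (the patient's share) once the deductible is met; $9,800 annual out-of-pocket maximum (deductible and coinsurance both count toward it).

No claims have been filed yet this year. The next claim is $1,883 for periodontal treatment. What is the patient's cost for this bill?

$1,718.30

Deductible not yet touched, so the first $1,700 of the bill goes to the deductible.
The remaining $183 (= $1,883 − $1,700) moves to coinsurance.
10% of $183 = $18.30 falls to the patient.
So the patient owes $1,700 + $18.30 = $1,718.30 before any cap.
Year-to-date out-of-pocket becomes $0 + $1,718.30 = $1,718.30, still under the $9,800 maximum, so no cap applies.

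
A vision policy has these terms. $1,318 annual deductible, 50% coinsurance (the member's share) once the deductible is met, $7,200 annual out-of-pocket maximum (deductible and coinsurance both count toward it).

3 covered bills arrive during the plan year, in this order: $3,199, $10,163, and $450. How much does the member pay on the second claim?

Claim 1 ($3,199): $1,318 finishes the deductible; $1,881 goes to coinsurance; member's 50% is $940.50. Member pays $2,258.50; OOP now $2,258.50.
Claim 2 ($10,163): 50% coinsurance on $10,163 = $5,081.50. Adding that to $2,258.50 gives $7,340, past the $7,200 cap; member pays only $7,200 − $2,258.50 = $4,941.50.

$4,941.50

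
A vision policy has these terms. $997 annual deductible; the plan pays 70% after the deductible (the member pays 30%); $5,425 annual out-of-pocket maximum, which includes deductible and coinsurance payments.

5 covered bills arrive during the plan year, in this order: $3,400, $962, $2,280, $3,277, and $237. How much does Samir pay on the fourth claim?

$983.10

Claim 1 — $3,400: $997 finishes the deductible; $2,403 goes to coinsurance; member's 30% is $720.90. Member pays $1,717.90; OOP now $1,717.90.
Claim 2 — $962: 30% coinsurance on $962 = $288.60. Member owes $288.60 (running OOP $2,006.50).
Claim 3 — $2,280: deductible met; 30% of $2,280 = $684. Cost to member: $684. OOP to date $2,690.50.
Claim 4 — $3,277: deductible already satisfied, so member's share is 30% × $3,277 = $983.10. Cost to member: $983.10. OOP to date $3,673.60.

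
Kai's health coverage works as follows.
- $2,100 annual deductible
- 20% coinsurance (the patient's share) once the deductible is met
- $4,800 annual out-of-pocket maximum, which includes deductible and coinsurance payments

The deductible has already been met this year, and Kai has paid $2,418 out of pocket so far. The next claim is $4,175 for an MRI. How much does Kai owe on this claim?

$835

The deductible is already satisfied, so the full bill goes to coinsurance.
Coinsurance: $4,175 × 20% = $835.
Total out-of-pocket so far would be $2,418 + $835 = $3,253, below the $4,800 cap — no reduction.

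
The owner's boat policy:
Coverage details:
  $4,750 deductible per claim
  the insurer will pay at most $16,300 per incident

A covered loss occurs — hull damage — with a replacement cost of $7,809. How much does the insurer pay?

Subtract the deductible: $7,809 − $4,750 = $3,059.
$3,059 is within the $16,300 limit, so the insurer pays $3,059.

$3,059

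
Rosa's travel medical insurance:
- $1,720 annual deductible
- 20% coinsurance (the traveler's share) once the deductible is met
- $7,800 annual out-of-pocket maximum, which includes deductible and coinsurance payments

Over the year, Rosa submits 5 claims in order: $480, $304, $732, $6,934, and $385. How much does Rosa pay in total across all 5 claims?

$3,143

Bill 1, $480: all of it applies to the deductible. Traveler owes $480 (running OOP $480).
Bill 2, $304: fully absorbed by the deductible. Traveler pays $304; OOP now $784.
Bill 3, $732: all of it applies to the deductible. Traveler pays $732; OOP now $1,516.
Bill 4, $6,934: $204 to deductible, leaving $6,730; coinsurance $6,730 × 20% = $1,346. Cost to traveler: $1,550. OOP to date $3,066.
Bill 5, $385: 20% coinsurance on $385 = $77. Traveler pays $77; OOP now $3,143.
Total paid by the traveler: $480 + $304 + $732 + $1,550 + $77 = $3,143.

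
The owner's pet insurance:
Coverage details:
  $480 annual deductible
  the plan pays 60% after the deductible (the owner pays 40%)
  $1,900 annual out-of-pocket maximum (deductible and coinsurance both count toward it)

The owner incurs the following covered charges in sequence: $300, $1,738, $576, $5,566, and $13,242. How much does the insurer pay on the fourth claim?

Claim 1 ($300): all of it applies to the deductible. Owner owes $300 (running OOP $300). Plan pays $300 − $300 = $0.
Claim 2 ($1,738): $180 to deductible, leaving $1,558; owner's 40% is $623.20. Owner owes $803.20 (running OOP $1,103.20). Plan pays $1,738 − $803.20 = $934.80.
Claim 3 ($576): deductible met; 40% of $576 = $230.40. Owner pays $230.40; OOP now $1,333.60. Plan pays $576 − $230.40 = $345.60.
Claim 4 ($5,566): deductible met; 40% of $5,566 = $2,226.40. OOP would hit $3,560 > $1,900, so the cap limits the owner to $1,900 − $1,333.60 = $566.40. Insurer: $5,566 − $566.40 = $4,999.60.

$4,999.60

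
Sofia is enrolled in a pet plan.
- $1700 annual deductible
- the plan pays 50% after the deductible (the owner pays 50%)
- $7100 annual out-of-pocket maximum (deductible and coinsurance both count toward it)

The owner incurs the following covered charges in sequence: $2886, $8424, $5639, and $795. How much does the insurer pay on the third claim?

Claim 1 — $2886: deductible takes $1700, $1186 remains; coinsurance $1186 × 50% = $593. Cost to owner: $2293. OOP to date $2293. Plan pays $2886 − $2293 = $593.
Claim 2 — $8424: deductible already satisfied, so owner's share is 50% × $8424 = $4212. Cost to owner: $4212. OOP to date $6505. Plan pays $8424 − $4212 = $4212.
Claim 3 — $5639: deductible met; 50% of $5639 = $2819.50. Adding that to $6505 gives $9324.50, past the $7100 cap; owner pays only $7100 − $6505 = $595. Plan pays $5639 − $595 = $5044.

$5044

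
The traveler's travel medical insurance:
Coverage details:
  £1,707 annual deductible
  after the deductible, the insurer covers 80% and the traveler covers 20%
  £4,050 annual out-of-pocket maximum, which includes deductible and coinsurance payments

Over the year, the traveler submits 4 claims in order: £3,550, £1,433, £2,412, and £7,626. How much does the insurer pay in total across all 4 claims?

Claim 1 — £3,550: £1,707 to deductible, leaving £1,843; traveler's 20% is £368.60. Traveler pays £2,075.60; OOP now £2,075.60. Plan pays £3,550 − £2,075.60 = £1,474.40.
Claim 2 — £1,433: deductible already satisfied, so traveler's share is 20% × £1,433 = £286.60. Cost to traveler: £286.60. OOP to date £2,362.20. Insurer: £1,433 − £286.60 = £1,146.40.
Claim 3 — £2,412: deductible met; 20% of £2,412 = £482.40. Traveler owes £482.40 (running OOP £2,844.60). Insurer: £2,412 − £482.40 = £1,929.60.
Claim 4 — £7,626: deductible already satisfied, so traveler's share is 20% × £7,626 = £1,525.20. OOP would hit £4,369.80 > £4,050, so the cap limits the traveler to £4,050 − £2,844.60 = £1,205.40. Plan pays £7,626 − £1,205.40 = £6,420.60.
Insurer total: £1,474.40 + £1,146.40 + £1,929.60 + £6,420.60 = £10,971.

£10,971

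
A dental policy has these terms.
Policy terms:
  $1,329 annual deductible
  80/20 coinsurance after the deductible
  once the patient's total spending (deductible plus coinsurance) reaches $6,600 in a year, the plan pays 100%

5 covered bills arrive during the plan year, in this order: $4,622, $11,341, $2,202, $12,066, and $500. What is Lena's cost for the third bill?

#1 ($4,622): deductible takes $1,329, $3,293 remains; coinsurance $3,293 × 20% = $658.60. Patient pays $1,987.60; OOP now $1,987.60.
#2 ($11,341): deductible met; 20% of $11,341 = $2,268.20. Cost to patient: $2,268.20. OOP to date $4,255.80.
#3 ($2,202): 20% coinsurance on $2,202 = $440.40. Cost to patient: $440.40. OOP to date $4,696.20.

$440.40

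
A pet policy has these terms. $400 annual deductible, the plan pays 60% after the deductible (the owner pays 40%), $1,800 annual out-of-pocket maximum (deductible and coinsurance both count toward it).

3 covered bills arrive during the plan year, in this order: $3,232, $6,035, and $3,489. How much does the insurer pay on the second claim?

$5,767.80

Claim 1 — $3,232: $400 to deductible, leaving $2,832; owner's 40% is $1,132.80. Owner owes $1,532.80 (running OOP $1,532.80). Plan pays $3,232 − $1,532.80 = $1,699.20.
Claim 2 — $6,035: deductible met; 40% of $6,035 = $2,414. OOP would hit $3,946.80 > $1,800, so the cap limits the owner to $1,800 − $1,532.80 = $267.20. Insurer: $6,035 − $267.20 = $5,767.80.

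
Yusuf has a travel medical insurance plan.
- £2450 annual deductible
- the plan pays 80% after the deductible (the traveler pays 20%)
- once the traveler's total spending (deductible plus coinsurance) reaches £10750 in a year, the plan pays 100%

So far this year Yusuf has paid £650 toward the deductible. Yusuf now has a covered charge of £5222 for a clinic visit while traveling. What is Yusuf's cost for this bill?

£2484.40

Deductible still to meet: £2450 − £650 = £1800.
After the £1800 deductible portion, £5222 − £1800 = £3422 is subject to coinsurance.
20% of £3422 = £684.40 falls to the traveler.
That puts the traveler's cost at £1800 + £684.40 = £2484.40 before any cap.
Cumulative spending £650 + £2484.40 = £3134.40 stays under the £10750 maximum.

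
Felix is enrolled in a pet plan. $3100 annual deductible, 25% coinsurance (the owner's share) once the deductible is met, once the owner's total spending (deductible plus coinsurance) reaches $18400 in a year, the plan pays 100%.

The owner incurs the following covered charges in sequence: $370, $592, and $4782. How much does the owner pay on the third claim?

Bill 1, $370: fully absorbed by the deductible. Owner pays $370; OOP now $370.
Bill 2, $592: all of it applies to the deductible. Owner owes $592 (running OOP $962).
Bill 3, $4782: $2138 to deductible, leaving $2644; coinsurance $2644 × 25% = $661. Owner owes $2799 (running OOP $3761).

$2799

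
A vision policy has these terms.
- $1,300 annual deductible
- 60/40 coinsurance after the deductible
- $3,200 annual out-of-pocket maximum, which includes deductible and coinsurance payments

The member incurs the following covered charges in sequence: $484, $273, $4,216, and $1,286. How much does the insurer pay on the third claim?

$2,203.80

Bill 1, $484: fully absorbed by the deductible. Member pays $484; OOP now $484. Insurer: $484 − $484 = $0.
Bill 2, $273: fully absorbed by the deductible. Member pays $273; OOP now $757. Insurer: $273 − $273 = $0.
Bill 3, $4,216: deductible takes $543, $3,673 remains; coinsurance $3,673 × 40% = $1,469.20. Member owes $2,012.20 (running OOP $2,769.20). Insurer: $4,216 − $2,012.20 = $2,203.80.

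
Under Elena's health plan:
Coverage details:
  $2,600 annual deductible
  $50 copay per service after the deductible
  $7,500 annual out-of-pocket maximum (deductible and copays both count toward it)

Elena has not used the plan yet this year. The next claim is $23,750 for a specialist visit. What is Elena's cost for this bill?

The full $2,600 deductible is still open; $2,600 of this bill applies to it.
That leaves $23,750 − $2,600 = $21,150 for the copay.
Copay on this service: $50.
So the patient owes $2,600 + $50 = $2,650 before any cap.
Cumulative spending $0 + $2,650 = $2,650 stays under the $7,500 maximum.

$2,650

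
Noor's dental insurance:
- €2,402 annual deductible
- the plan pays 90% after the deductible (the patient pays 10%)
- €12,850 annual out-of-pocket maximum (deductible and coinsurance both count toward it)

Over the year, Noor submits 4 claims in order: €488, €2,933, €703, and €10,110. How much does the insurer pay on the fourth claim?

Claim 1 (€488): entire amount goes to the deductible. Cost to patient: €488. OOP to date €488. Plan pays €488 − €488 = €0.
Claim 2 (€2,933): €1,914 to deductible, leaving €1,019; coinsurance €1,019 × 10% = €101.90. Cost to patient: €2,015.90. OOP to date €2,503.90. Insurer: €2,933 − €2,015.90 = €917.10.
Claim 3 (€703): deductible met; 10% of €703 = €70.30. Patient owes €70.30 (running OOP €2,574.20). Insurer: €703 − €70.30 = €632.70.
Claim 4 (€10,110): deductible met; 10% of €10,110 = €1,011. Cost to patient: €1,011. OOP to date €3,585.20. Plan pays €10,110 − €1,011 = €9,099.

€9,099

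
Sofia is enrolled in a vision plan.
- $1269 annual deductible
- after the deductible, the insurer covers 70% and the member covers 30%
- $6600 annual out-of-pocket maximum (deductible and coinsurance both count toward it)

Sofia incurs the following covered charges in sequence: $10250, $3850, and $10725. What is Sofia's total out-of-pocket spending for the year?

Bill 1, $10250: $1269 finishes the deductible; $8981 goes to coinsurance; 30% of $8981 = $2694.30. Member owes $3963.30 (running OOP $3963.30).
Bill 2, $3850: deductible met; 30% of $3850 = $1155. Member owes $1155 (running OOP $5118.30).
Bill 3, $10725: 30% coinsurance on $10725 = $3217.50. OOP would hit $8335.80 > $6600, so the cap limits the member to $6600 − $5118.30 = $1481.70.
Summing the member's payments: $3963.30 + $1155 + $1481.70 = $6600.

$6600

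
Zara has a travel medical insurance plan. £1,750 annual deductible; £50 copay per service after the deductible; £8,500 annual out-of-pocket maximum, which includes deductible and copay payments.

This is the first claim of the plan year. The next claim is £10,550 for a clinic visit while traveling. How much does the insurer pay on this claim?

Nothing has been paid toward the £1,750 deductible, so the first £1,750 of this charge is applied there.
After the £1,750 deductible portion, £10,550 − £1,750 = £8,800 is subject to the copay.
Copay on this service: £50.
So the traveler owes £1,750 + £50 = £1,800 before any cap.
Total out-of-pocket so far would be £0 + £1,800 = £1,800, below the £8,500 cap — no reduction.
The insurer covers the remainder: £10,550 − £1,800 = £8,750.

£8,750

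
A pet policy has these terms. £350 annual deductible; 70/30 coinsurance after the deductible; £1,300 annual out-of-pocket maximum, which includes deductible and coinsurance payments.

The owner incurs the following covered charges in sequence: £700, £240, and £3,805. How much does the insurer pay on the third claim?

£3,032

Claim 1 — £700: £350 to deductible, leaving £350; owner's 30% is £105. Owner owes £455 (running OOP £455). Insurer: £700 − £455 = £245.
Claim 2 — £240: deductible met; 30% of £240 = £72. Owner owes £72 (running OOP £527). Insurer: £240 − £72 = £168.
Claim 3 — £3,805: deductible met; 30% of £3,805 = £1,141.50. That would push OOP to £1,668.50, over the £1,300 cap, so owner pays £1,300 − £527 = £773. Insurer: £3,805 − £773 = £3,032.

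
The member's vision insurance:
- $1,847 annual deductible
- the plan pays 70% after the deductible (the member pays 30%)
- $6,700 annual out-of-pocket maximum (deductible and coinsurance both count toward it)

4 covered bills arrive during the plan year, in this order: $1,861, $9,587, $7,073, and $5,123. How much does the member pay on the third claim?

$1,972.70

Claim 1 ($1,861): $1,847 to deductible, leaving $14; 30% of $14 = $4.20. Cost to member: $1,851.20. OOP to date $1,851.20.
Claim 2 ($9,587): deductible already satisfied, so member's share is 30% × $9,587 = $2,876.10. Member owes $2,876.10 (running OOP $4,727.30).
Claim 3 ($7,073): deductible met; 30% of $7,073 = $2,121.90. That would push OOP to $6,849.20, over the $6,700 cap, so member pays $6,700 − $4,727.30 = $1,972.70.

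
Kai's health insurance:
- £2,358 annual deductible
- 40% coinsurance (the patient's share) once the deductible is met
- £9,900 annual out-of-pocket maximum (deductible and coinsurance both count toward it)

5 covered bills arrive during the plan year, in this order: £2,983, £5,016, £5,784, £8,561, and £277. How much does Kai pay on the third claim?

Bill 1, £2,983: £2,358 finishes the deductible; £625 goes to coinsurance; patient's 40% is £250. Patient owes £2,608 (running OOP £2,608).
Bill 2, £5,016: 40% coinsurance on £5,016 = £2,006.40. Cost to patient: £2,006.40. OOP to date £4,614.40.
Bill 3, £5,784: deductible already satisfied, so patient's share is 40% × £5,784 = £2,313.60. Cost to patient: £2,313.60. OOP to date £6,928.

£2,313.60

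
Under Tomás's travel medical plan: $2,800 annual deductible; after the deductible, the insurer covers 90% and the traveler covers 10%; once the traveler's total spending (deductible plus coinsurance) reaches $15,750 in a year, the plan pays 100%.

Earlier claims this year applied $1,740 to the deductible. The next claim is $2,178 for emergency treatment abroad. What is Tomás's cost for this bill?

$1,171.80

Deductible still to meet: $2,800 − $1,740 = $1,060.
The remaining $1,118 (= $2,178 − $1,060) moves to coinsurance.
Traveler's 10% share of $1,118 is $111.80.
Traveler responsibility before any cap: $1,060 + $111.80 = $1,171.80.
Year-to-date out-of-pocket becomes $1,740 + $1,171.80 = $2,911.80, still under the $15,750 maximum, so no cap applies.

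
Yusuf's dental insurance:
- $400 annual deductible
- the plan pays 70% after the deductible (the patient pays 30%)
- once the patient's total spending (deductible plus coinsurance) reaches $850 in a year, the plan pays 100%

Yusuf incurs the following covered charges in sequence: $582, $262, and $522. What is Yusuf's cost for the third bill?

$156.60

#1 ($582): $400 to deductible, leaving $182; coinsurance $182 × 30% = $54.60. Cost to patient: $454.60. OOP to date $454.60.
#2 ($262): deductible already satisfied, so patient's share is 30% × $262 = $78.60. Cost to patient: $78.60. OOP to date $533.20.
#3 ($522): deductible met; 30% of $522 = $156.60. Cost to patient: $156.60. OOP to date $689.80.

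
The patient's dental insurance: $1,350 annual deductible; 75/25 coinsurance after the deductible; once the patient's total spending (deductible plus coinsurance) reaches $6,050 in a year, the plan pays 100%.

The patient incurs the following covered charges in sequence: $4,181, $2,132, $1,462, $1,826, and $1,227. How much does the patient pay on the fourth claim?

Claim 1 — $4,181: $1,350 finishes the deductible; $2,831 goes to coinsurance; patient's 25% is $707.75. Patient pays $2,057.75; OOP now $2,057.75.
Claim 2 — $2,132: 25% coinsurance on $2,132 = $533. Patient owes $533 (running OOP $2,590.75).
Claim 3 — $1,462: deductible already satisfied, so patient's share is 25% × $1,462 = $365.50. Patient owes $365.50 (running OOP $2,956.25).
Claim 4 — $1,826: deductible already satisfied, so patient's share is 25% × $1,826 = $456.50. Patient owes $456.50 (running OOP $3,412.75).

$456.50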